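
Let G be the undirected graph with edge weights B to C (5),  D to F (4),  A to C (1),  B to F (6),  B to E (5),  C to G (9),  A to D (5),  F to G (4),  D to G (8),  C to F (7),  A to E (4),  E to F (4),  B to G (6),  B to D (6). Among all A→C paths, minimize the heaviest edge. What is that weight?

1

Comparing a few candidate routes:
A -> D -> F -> E -> B -> C: max(5, 4, 4, 5, 5) = 5
A -> E -> F -> D -> B -> C: max(4, 4, 4, 6, 5) = 6
A -> E -> B -> C: max(4, 5, 5) = 5
A -> C: max(1) = 1
A -> E -> F -> G -> B -> C: max(4, 4, 4, 6, 5) = 6
A -> E -> F -> B -> C: max(4, 4, 6, 5) = 6
Smallest bottleneck: 1.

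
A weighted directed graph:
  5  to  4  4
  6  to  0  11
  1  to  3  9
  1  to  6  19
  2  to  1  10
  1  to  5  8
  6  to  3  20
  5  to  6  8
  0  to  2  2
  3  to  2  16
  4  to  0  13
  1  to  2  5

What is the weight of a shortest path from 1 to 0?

Candidate routes:
1-6-0: 19 + 11 = 30
1-5-6-0: 8 + 8 + 11 = 27
1-5-4-0: 8 + 4 + 13 = 25
The minimum is 25.

25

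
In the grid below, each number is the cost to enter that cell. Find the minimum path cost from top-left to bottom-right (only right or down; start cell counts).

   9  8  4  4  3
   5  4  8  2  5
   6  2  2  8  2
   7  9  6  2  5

One optimal route is [0,0]→[1,0]→[1,1]→[2,1]→[2,2]→[3,2]→[3,3]→[3,4].
Its cost is 9 + 5 + 4 + 2 + 2 + 6 + 2 + 5 = 35.
(Top row then right column would cost 40.)

35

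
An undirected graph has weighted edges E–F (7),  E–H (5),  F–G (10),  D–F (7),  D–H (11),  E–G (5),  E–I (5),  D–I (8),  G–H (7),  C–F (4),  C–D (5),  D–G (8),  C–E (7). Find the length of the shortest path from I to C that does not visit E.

13

Candidate routes:
I -> D -> G -> F -> C: 8 + 8 + 10 + 4 = 30
I -> D -> C: 8 + 5 = 13
I -> D -> H -> G -> F -> C: 8 + 11 + 7 + 10 + 4 = 40
I -> D -> F -> C: 8 + 7 + 4 = 19
Shortest: 13.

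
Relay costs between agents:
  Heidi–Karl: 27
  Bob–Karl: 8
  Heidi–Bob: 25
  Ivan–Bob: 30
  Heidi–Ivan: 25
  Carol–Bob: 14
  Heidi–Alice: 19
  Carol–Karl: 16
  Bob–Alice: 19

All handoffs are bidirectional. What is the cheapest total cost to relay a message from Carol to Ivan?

A few of the Carol→Ivan routes:
Carol → Bob → Heidi → Ivan: 14 + 25 + 25 = 64
Carol → Bob → Karl → Heidi → Ivan: 14 + 8 + 27 + 25 = 74
Carol → Karl → Bob → Ivan: 16 + 8 + 30 = 54
Carol → Bob → Ivan: 14 + 30 = 44
Carol → Karl → Heidi → Ivan: 16 + 27 + 25 = 68
Best route has total 44.

44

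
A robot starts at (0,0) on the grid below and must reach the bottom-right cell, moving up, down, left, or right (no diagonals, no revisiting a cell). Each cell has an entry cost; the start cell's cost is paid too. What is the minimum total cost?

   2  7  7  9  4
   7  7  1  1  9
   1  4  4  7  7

Path [0,0] → [0,1] → [0,2] → [1,2] → [1,3] → [2,3] → [2,4]: 2 + 7 + 7 + 1 + 1 + 7 + 7 = 32.

32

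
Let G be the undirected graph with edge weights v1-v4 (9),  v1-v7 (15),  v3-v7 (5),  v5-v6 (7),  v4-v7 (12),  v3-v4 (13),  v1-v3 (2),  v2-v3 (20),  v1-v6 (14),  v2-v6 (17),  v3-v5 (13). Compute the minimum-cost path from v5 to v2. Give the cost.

24

Some routes from v5 to v2:
v5 -> v6 -> v1 -> v7 -> v3 -> v2: 7 + 14 + 15 + 5 + 20 = 61
v5 -> v6 -> v2: 7 + 17 = 24
v5 -> v3 -> v2: 13 + 20 = 33
v5 -> v6 -> v1 -> v3 -> v2: 7 + 14 + 2 + 20 = 43
v5 -> v3 -> v1 -> v6 -> v2: 13 + 2 + 14 + 17 = 46
The minimum is 24.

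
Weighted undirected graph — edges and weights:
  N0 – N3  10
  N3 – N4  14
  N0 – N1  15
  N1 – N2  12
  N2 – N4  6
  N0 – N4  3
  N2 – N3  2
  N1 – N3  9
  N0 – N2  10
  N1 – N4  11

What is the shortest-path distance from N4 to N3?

Some routes from N4 to N3:
N4 - N3: 14
N4 - N0 - N3: 3 + 10 = 13
N4 - N1 - N3: 11 + 9 = 20
N4 - N1 - N2 - N3: 11 + 12 + 2 = 25
N4 - N2 - N3: 6 + 2 = 8
N4 - N0 - N2 - N3: 3 + 10 + 2 = 15
Shortest: 8.

8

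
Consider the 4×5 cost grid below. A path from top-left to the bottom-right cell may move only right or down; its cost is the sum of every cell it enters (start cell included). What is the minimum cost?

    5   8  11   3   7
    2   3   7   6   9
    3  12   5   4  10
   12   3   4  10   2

Take (0,0)→(1,0)→(1,1)→(1,2)→(2,2)→(2,3)→(2,4)→(3,4) for a total of 5 + 2 + 3 + 7 + 5 + 4 + 10 + 2 = 38.
For comparison, the top-then-right route costs 55.

38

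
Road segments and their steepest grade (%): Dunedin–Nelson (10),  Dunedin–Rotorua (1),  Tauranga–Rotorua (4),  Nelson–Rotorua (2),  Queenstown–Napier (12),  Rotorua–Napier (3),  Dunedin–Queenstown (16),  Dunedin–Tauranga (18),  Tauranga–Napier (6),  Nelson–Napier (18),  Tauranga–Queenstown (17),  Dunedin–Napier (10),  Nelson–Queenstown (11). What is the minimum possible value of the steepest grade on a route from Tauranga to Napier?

4

Checking several routes:
Tauranga - Napier: max(6) = 6
Tauranga - Rotorua - Napier: max(4, 3) = 4
Tauranga - Rotorua - Dunedin - Napier: max(4, 1, 10) = 10
Tauranga - Rotorua - Nelson - Dunedin - Napier: max(4, 2, 10, 10) = 10
The minimum achievable maximum is 4%.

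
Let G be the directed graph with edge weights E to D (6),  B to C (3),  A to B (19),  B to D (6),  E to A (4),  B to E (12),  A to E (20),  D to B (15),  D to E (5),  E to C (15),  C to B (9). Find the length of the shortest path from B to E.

Paths from B to E:
B → D → E: 6 + 5 = 11
B → E: 12
Shortest: 11.

11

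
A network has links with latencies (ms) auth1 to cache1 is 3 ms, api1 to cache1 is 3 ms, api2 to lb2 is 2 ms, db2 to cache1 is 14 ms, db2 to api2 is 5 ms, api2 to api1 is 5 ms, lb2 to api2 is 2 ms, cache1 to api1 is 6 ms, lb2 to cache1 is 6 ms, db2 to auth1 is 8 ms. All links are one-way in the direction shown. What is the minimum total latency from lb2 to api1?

Paths from lb2 to api1:
lb2 -> api2 -> api1: 2 + 5 = 7
lb2 -> cache1 -> api1: 6 + 6 = 12
Shortest: 7 ms.

7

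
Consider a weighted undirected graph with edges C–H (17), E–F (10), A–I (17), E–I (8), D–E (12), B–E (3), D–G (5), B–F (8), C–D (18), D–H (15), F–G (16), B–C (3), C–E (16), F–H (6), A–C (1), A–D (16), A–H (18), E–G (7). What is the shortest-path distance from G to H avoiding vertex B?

A few of the G→H routes:
G→E→F→H: 7 + 10 + 6 = 23
G→F→H: 16 + 6 = 22
G→D→H: 5 + 15 = 20
Best route has total 20.

20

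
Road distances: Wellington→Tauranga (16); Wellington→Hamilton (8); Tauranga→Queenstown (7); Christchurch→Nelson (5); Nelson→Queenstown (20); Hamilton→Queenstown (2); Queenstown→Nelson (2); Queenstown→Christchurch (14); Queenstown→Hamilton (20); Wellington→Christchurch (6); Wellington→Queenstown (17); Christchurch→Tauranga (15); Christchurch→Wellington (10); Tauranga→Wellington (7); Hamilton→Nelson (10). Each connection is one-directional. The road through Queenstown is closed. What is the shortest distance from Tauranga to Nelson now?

Paths from Tauranga to Nelson avoiding Queenstown:
Tauranga-Wellington-Christchurch-Nelson: 7 + 6 + 5 = 18
Tauranga-Wellington-Hamilton-Nelson: 7 + 8 + 10 = 25
Shortest: 18.

18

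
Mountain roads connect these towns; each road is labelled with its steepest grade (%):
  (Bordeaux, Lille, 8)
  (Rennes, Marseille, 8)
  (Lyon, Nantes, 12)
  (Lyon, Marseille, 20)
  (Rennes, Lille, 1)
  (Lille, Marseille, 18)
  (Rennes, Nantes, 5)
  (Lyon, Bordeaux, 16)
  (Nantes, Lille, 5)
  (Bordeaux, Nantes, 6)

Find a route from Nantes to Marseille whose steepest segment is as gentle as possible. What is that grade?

8

Checking several routes:
Nantes-Bordeaux-Lille-Marseille: max(6, 8, 18) = 18
Nantes-Lyon-Bordeaux-Lille-Rennes-Marseille: max(12, 16, 8, 1, 8) = 16
Nantes-Lille-Rennes-Marseille: max(5, 1, 8) = 8
Nantes-Bordeaux-Lille-Rennes-Marseille: max(6, 8, 1, 8) = 8
Nantes-Rennes-Marseille: max(5, 8) = 8
Best route has worst link 8%.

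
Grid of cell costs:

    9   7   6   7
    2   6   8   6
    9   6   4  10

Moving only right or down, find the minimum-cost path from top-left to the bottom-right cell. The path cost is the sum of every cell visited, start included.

37

Cheapest: (0,0) -> (1,0) -> (1,1) -> (2,1) -> (2,2) -> (2,3)
  9 + 2 + 6 + 6 + 4 + 10 = 37
(Top row then right column would cost 45.)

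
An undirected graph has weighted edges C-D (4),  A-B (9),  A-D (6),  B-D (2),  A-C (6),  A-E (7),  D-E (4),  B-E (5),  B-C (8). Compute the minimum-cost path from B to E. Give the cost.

5

A few of the B→E routes:
B → D → E: 2 + 4 = 6
B → E: 5
B → D → A → E: 2 + 6 + 7 = 15
Best route has total 5.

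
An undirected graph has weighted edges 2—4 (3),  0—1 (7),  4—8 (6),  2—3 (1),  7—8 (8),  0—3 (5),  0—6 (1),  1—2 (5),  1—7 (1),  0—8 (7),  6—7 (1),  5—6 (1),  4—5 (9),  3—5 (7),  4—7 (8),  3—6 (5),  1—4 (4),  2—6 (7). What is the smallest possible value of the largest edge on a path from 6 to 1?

1

A few of the 6→1 routes:
6 -> 0 -> 8 -> 4 -> 2 -> 1: max(1, 7, 6, 3, 5) = 7
6 -> 0 -> 3 -> 2 -> 4 -> 1: max(1, 5, 1, 3, 4) = 5
6 -> 0 -> 3 -> 2 -> 1: max(1, 5, 1, 5) = 5
6 -> 3 -> 2 -> 4 -> 1: max(5, 1, 3, 4) = 5
6 -> 7 -> 1: max(1, 1) = 1
6 -> 3 -> 2 -> 1: max(5, 1, 5) = 5
Smallest bottleneck: 1.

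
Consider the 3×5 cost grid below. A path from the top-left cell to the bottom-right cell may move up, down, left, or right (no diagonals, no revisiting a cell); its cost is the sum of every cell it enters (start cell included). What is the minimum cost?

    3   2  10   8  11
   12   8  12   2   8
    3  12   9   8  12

Path [0,0] → [0,1] → [0,2] → [0,3] → [1,3] → [1,4] → [2,4]: 3 + 2 + 10 + 8 + 2 + 8 + 12 = 45.

45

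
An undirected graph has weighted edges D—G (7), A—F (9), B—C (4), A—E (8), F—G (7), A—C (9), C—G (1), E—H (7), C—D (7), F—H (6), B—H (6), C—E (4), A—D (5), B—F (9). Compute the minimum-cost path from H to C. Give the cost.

Comparing a few candidate routes:
H→B→C: 6 + 4 = 10
H→E→C: 7 + 4 = 11
H→F→G→C: 6 + 7 + 1 = 14
H→F→B→C: 6 + 9 + 4 = 19
Best route has total 10.

10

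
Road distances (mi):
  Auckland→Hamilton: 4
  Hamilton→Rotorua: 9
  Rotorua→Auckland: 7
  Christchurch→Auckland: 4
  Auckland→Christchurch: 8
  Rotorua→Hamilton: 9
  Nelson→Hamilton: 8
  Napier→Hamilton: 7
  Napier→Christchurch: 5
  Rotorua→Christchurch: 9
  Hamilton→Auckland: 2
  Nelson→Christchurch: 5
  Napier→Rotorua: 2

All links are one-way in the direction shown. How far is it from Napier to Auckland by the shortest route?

Checking several routes:
Napier→Rotorua→Hamilton→Auckland: 2 + 9 + 2 = 13
Napier→Christchurch→Auckland: 5 + 4 = 9
Napier→Rotorua→Auckland: 2 + 7 = 9
Napier→Hamilton→Auckland: 7 + 2 = 9
Shortest: 9 mi.

9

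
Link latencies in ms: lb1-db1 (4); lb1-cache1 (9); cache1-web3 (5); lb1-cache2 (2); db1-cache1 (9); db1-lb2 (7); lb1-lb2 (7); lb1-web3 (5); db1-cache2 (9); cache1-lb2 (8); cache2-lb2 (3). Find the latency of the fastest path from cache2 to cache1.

11

A few of the cache2→cache1 routes:
cache2-lb1-db1-cache1: 2 + 4 + 9 = 15
cache2-lb1-cache1: 2 + 9 = 11
cache2-lb1-web3-cache1: 2 + 5 + 5 = 12
cache2-lb2-cache1: 3 + 8 = 11
Best route has total 11 ms.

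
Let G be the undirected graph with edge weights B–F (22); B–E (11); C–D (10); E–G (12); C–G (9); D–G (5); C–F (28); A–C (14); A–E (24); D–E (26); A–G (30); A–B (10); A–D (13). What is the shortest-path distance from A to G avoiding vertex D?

Checking several routes:
A → G: 30
A → B → F → C → G: 10 + 22 + 28 + 9 = 69
A → B → E → G: 10 + 11 + 12 = 33
A → E → G: 24 + 12 = 36
A → C → G: 14 + 9 = 23
The minimum is 23.

23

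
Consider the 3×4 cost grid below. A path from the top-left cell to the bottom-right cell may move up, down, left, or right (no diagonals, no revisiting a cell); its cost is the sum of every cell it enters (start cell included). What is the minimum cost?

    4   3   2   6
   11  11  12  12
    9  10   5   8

34

Take (0,0) (0,1) (0,2) (1,2) (2,2) (2,3) for a total of 4 + 3 + 2 + 12 + 5 + 8 = 34.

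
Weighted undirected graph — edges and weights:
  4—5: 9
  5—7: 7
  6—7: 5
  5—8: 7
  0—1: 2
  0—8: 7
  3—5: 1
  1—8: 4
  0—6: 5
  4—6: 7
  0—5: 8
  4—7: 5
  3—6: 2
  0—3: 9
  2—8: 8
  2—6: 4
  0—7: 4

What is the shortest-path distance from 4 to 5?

Some routes from 4 to 5:
4 → 5: 9
4 → 7 → 6 → 3 → 5: 5 + 5 + 2 + 1 = 13
4 → 6 → 3 → 5: 7 + 2 + 1 = 10
4 → 7 → 0 → 5: 5 + 4 + 8 = 17
4 → 7 → 0 → 6 → 3 → 5: 5 + 4 + 5 + 2 + 1 = 17
4 → 7 → 5: 5 + 7 = 12
The minimum is 9.

9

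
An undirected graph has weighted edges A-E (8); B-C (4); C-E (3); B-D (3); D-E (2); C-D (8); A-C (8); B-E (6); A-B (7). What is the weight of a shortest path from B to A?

7

Some routes from B to A:
B-C-E-A: 4 + 3 + 8 = 15
B-D-E-C-A: 3 + 2 + 3 + 8 = 16
B-D-E-A: 3 + 2 + 8 = 13
B-A: 7
B-E-A: 6 + 8 = 14
B-C-A: 4 + 8 = 12
The minimum is 7.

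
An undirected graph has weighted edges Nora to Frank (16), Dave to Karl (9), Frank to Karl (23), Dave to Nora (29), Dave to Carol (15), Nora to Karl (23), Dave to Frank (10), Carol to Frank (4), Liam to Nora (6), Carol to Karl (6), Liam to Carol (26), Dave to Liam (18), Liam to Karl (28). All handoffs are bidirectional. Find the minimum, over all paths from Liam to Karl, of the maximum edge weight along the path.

16

Comparing a few candidate routes:
Liam -> Nora -> Frank -> Dave -> Karl: max(6, 16, 10, 9) = 16
Liam -> Dave -> Carol -> Karl: max(18, 15, 6) = 18
Liam -> Nora -> Frank -> Carol -> Dave -> Karl: max(6, 16, 4, 15, 9) = 16
Liam -> Nora -> Frank -> Carol -> Karl: max(6, 16, 4, 6) = 16
Liam -> Nora -> Frank -> Dave -> Carol -> Karl: max(6, 16, 10, 15, 6) = 16
Liam -> Dave -> Frank -> Carol -> Karl: max(18, 10, 4, 6) = 18
Best route has worst link 16.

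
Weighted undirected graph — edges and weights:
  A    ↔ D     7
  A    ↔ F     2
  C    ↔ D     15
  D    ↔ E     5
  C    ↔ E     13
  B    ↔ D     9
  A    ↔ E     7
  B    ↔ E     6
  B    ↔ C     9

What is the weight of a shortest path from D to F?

Candidate routes:
D→B→C→E→A→F: 9 + 9 + 13 + 7 + 2 = 40
D→E→A→F: 5 + 7 + 2 = 14
D→B→E→A→F: 9 + 6 + 7 + 2 = 24
D→C→B→E→A→F: 15 + 9 + 6 + 7 + 2 = 39
D→A→F: 7 + 2 = 9
D→C→E→A→F: 15 + 13 + 7 + 2 = 37
Shortest: 9.

9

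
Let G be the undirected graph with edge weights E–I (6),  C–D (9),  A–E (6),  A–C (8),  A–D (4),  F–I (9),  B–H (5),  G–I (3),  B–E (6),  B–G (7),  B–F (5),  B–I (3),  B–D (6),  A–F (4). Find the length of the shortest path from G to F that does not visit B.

12

Paths from G to F avoiding B:
G - I - F: 3 + 9 = 12
G - I - E - A - F: 3 + 6 + 6 + 4 = 19
The minimum is 12.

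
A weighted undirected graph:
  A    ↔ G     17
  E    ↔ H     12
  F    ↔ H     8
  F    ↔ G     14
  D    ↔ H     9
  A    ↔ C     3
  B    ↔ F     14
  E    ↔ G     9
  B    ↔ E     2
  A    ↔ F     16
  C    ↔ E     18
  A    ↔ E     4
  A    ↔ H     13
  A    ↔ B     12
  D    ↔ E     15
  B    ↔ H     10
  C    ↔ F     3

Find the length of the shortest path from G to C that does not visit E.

A few of the G→C routes:
G -> F -> A -> C: 14 + 16 + 3 = 33
G -> A -> C: 17 + 3 = 20
G -> F -> C: 14 + 3 = 17
Shortest: 17.

17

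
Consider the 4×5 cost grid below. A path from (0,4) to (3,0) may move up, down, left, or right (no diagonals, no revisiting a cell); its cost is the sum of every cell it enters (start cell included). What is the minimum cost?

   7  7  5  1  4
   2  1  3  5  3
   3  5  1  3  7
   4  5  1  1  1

Best path: (0,4) → (0,3) → (0,2) → (1,2) → (1,1) → (1,0) → (2,0) → (3,0)
Cost: 4 + 1 + 5 + 3 + 1 + 2 + 3 + 4 = 23

23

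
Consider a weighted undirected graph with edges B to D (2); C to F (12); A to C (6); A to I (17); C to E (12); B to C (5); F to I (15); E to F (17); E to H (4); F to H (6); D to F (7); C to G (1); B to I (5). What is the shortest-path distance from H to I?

20

Some routes from H to I:
H → F → C → B → I: 6 + 12 + 5 + 5 = 28
H → E → C → B → I: 4 + 12 + 5 + 5 = 26
H → F → I: 6 + 15 = 21
H → F → D → B → I: 6 + 7 + 2 + 5 = 20
Best route has total 20.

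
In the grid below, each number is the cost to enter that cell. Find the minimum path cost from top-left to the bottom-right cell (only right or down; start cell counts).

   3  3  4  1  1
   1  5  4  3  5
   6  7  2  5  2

19

Cheapest: r0c0→r0c1→r0c2→r0c3→r0c4→r1c4→r2c4
  3 + 3 + 4 + 1 + 1 + 5 + 2 = 19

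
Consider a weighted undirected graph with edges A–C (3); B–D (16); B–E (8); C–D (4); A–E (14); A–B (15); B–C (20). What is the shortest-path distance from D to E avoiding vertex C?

Routes from D to E avoiding C:
D→B→E: 16 + 8 = 24
D→B→A→E: 16 + 15 + 14 = 45
Shortest: 24.

24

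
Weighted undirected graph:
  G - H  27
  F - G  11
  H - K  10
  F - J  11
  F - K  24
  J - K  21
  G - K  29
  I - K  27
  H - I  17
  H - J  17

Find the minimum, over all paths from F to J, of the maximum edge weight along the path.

Checking several routes:
F -> J: max(11) = 11
F -> K -> J: max(24, 21) = 24
F -> G -> H -> J: max(11, 27, 17) = 27
F -> K -> H -> J: max(24, 10, 17) = 24
Best route has worst link 11.

11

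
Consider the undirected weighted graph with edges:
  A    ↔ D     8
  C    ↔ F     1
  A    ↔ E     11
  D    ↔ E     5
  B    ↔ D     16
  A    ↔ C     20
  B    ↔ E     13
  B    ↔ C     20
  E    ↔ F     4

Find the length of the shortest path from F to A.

Some routes from F to A:
F -> C -> A: 1 + 20 = 21
F -> E -> A: 4 + 11 = 15
F -> E -> D -> A: 4 + 5 + 8 = 17
Shortest: 15.

15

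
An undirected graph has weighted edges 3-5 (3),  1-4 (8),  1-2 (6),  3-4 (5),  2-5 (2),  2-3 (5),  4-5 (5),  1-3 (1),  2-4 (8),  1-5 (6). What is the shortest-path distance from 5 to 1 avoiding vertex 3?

6

A few of the 5→1 routes:
5 -> 1: 6
5 -> 2 -> 4 -> 1: 2 + 8 + 8 = 18
5 -> 4 -> 1: 5 + 8 = 13
5 -> 2 -> 1: 2 + 6 = 8
The minimum is 6.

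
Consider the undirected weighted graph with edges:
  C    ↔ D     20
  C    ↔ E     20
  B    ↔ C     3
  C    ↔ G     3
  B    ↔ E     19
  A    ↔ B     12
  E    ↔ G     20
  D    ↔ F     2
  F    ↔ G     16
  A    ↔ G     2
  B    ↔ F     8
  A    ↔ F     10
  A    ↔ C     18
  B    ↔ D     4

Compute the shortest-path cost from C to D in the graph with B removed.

17

Comparing a few candidate routes:
C -> G -> A -> F -> D: 3 + 2 + 10 + 2 = 17
C -> D: 20
C -> G -> F -> D: 3 + 16 + 2 = 21
The minimum is 17.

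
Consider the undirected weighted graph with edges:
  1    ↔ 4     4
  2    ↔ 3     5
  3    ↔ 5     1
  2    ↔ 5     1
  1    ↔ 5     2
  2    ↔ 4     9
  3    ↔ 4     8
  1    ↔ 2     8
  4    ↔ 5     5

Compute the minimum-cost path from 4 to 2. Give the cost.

A few of the 4→2 routes:
4 → 3 → 5 → 2: 8 + 1 + 1 = 10
4 → 2: 9
4 → 5 → 2: 5 + 1 = 6
4 → 5 → 3 → 2: 5 + 1 + 5 = 11
4 → 1 → 5 → 2: 4 + 2 + 1 = 7
Best route has total 6.

6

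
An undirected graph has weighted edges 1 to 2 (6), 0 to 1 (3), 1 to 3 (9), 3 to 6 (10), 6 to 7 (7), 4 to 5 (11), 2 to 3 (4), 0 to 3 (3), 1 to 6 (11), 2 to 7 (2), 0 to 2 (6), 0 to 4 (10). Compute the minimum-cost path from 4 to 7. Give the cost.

Some routes from 4 to 7:
4 -> 0 -> 1 -> 3 -> 2 -> 7: 10 + 3 + 9 + 4 + 2 = 28
4 -> 0 -> 2 -> 7: 10 + 6 + 2 = 18
4 -> 0 -> 3 -> 2 -> 7: 10 + 3 + 4 + 2 = 19
4 -> 0 -> 3 -> 6 -> 7: 10 + 3 + 10 + 7 = 30
4 -> 0 -> 1 -> 2 -> 7: 10 + 3 + 6 + 2 = 21
4 -> 0 -> 3 -> 1 -> 2 -> 7: 10 + 3 + 9 + 6 + 2 = 30
Best route has total 18.

18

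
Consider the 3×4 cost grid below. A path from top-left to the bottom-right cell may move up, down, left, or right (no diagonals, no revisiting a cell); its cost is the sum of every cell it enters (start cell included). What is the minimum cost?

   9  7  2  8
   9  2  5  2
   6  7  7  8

33

Path r0c0 → r0c1 → r0c2 → r1c2 → r1c3 → r2c3: 9 + 7 + 2 + 5 + 2 + 8 = 33.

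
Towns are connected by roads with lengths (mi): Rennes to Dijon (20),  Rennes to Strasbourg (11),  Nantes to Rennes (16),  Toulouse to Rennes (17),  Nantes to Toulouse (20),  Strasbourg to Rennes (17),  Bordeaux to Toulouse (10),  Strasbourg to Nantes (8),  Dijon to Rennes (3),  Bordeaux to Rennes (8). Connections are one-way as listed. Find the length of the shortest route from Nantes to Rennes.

16

Candidate routes:
Nantes - Rennes: 16
Nantes - Toulouse - Rennes: 20 + 17 = 37
The minimum is 16 mi.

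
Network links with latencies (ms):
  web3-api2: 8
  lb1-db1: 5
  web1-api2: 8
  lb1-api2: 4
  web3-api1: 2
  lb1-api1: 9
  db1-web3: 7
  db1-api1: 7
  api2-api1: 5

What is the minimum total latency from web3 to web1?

Checking several routes:
web3-api1-api2-web1: 2 + 5 + 8 = 15
web3-api1-lb1-api2-web1: 2 + 9 + 4 + 8 = 23
web3-api2-web1: 8 + 8 = 16
Best route has total 15 ms.

15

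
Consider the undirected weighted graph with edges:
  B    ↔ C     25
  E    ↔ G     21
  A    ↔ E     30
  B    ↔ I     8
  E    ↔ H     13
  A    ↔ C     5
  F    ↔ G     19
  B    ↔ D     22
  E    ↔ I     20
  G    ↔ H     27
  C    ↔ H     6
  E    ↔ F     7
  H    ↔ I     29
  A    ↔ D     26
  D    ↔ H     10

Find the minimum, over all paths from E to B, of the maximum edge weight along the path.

20

Checking several routes:
E - H - C - B: max(13, 6, 25) = 25
E - H - D - B: max(13, 10, 22) = 22
E - H - D - A - C - B: max(13, 10, 26, 5, 25) = 26
E - I - B: max(20, 8) = 20
E - G - H - C - B: max(21, 27, 6, 25) = 27
E - H - C - A - D - B: max(13, 6, 5, 26, 22) = 26
Best route has worst link 20.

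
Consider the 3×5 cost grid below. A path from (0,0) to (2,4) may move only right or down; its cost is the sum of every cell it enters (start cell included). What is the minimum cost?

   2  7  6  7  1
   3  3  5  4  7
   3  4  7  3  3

Path [0,0] → [1,0] → [1,1] → [1,2] → [1,3] → [2,3] → [2,4]: 2 + 3 + 3 + 5 + 4 + 3 + 3 = 23.
For comparison, the top-then-right route costs 33.

23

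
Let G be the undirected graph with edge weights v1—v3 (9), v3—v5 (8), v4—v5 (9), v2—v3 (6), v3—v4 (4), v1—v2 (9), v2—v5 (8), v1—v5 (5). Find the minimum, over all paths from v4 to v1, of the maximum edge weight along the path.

Checking several routes:
v4 - v3 - v1: max(4, 9) = 9
v4 - v3 - v2 - v5 - v1: max(4, 6, 8, 5) = 8
v4 - v3 - v2 - v1: max(4, 6, 9) = 9
v4 - v5 - v2 - v1: max(9, 8, 9) = 9
v4 - v3 - v5 - v2 - v1: max(4, 8, 8, 9) = 9
v4 - v3 - v5 - v1: max(4, 8, 5) = 8
Smallest bottleneck: 8.

8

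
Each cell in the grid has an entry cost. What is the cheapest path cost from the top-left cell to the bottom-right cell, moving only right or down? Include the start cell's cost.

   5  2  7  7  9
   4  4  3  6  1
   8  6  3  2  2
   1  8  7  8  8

Path r0c0 → r0c1 → r1c1 → r1c2 → r2c2 → r2c3 → r2c4 → r3c4: 5 + 2 + 4 + 3 + 3 + 2 + 2 + 8 = 29.
(Top row then right column would cost 41.)

29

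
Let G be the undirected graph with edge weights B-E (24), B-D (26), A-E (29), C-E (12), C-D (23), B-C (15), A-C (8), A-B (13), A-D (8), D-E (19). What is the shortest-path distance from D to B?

A few of the D→B routes:
D→B: 26
D→C→B: 23 + 15 = 38
D→E→B: 19 + 24 = 43
D→A→B: 8 + 13 = 21
D→A→C→B: 8 + 8 + 15 = 31
Shortest: 21.

21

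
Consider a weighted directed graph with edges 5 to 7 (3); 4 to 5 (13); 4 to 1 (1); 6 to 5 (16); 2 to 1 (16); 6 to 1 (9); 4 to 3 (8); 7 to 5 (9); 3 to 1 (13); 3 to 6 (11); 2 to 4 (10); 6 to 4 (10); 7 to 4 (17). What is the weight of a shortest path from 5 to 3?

Candidate routes:
5 → 7 → 4 → 3: 3 + 17 + 8 = 28
The minimum is 28.

28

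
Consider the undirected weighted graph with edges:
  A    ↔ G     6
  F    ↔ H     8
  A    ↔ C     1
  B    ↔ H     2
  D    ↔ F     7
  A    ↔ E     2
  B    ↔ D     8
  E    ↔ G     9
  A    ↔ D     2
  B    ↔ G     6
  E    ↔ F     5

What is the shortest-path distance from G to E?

Checking several routes:
G -> A -> E: 6 + 2 = 8
G -> A -> D -> F -> E: 6 + 2 + 7 + 5 = 20
G -> B -> D -> F -> E: 6 + 8 + 7 + 5 = 26
G -> B -> H -> F -> E: 6 + 2 + 8 + 5 = 21
G -> B -> D -> A -> E: 6 + 8 + 2 + 2 = 18
G -> E: 9
Best route has total 8.

8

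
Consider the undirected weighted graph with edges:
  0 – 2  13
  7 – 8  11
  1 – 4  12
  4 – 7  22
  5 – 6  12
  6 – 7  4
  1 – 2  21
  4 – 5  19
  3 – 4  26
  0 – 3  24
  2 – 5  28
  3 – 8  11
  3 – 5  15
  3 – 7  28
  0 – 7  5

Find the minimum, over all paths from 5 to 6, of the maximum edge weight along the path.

Some routes from 5 to 6:
5 -> 4 -> 1 -> 2 -> 0 -> 7 -> 6: max(19, 12, 21, 13, 5, 4) = 21
5 -> 3 -> 8 -> 7 -> 6: max(15, 11, 11, 4) = 15
5 -> 3 -> 0 -> 7 -> 6: max(15, 24, 5, 4) = 24
5 -> 4 -> 7 -> 6: max(19, 22, 4) = 22
5 -> 6: max(12) = 12
Best route has worst link 12.

12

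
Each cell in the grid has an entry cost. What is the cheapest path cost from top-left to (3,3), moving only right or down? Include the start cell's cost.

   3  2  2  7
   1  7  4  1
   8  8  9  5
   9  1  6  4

Path r0c0 r0c1 r0c2 r1c2 r1c3 r2c3 r3c3: 3 + 2 + 2 + 4 + 1 + 5 + 4 = 21.
(Top row then right column would cost 24.)

21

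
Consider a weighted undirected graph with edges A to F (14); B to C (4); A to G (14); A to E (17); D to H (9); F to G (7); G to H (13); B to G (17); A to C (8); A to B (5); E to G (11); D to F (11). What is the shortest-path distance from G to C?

A few of the G→C routes:
G-B-A-C: 17 + 5 + 8 = 30
G-F-A-C: 7 + 14 + 8 = 29
G-A-B-C: 14 + 5 + 4 = 23
G-F-A-B-C: 7 + 14 + 5 + 4 = 30
G-A-C: 14 + 8 = 22
G-B-C: 17 + 4 = 21
The minimum is 21.

21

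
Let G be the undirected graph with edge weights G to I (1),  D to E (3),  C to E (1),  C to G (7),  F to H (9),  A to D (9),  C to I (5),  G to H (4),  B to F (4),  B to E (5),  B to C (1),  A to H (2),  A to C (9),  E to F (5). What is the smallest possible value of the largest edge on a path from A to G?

Comparing a few candidate routes:
A→H→F→B→C→G: max(2, 9, 4, 1, 7) = 9
A→H→F→E→C→I→G: max(2, 9, 5, 1, 5, 1) = 9
A→H→F→E→B→C→G: max(2, 9, 5, 5, 1, 7) = 9
A→H→F→E→C→G: max(2, 9, 5, 1, 7) = 9
A→H→F→E→B→C→I→G: max(2, 9, 5, 5, 1, 5, 1) = 9
A→H→G: max(2, 4) = 4
Smallest bottleneck: 4.

4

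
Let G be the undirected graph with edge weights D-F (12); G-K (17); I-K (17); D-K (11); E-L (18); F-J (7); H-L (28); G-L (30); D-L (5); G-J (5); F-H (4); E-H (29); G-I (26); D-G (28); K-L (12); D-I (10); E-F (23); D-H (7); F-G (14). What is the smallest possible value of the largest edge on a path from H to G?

7

Checking several routes:
H-F-G: max(4, 14) = 14
H-F-J-G: max(4, 7, 5) = 7
H-D-F-J-G: max(7, 12, 7, 5) = 12
Smallest bottleneck: 7.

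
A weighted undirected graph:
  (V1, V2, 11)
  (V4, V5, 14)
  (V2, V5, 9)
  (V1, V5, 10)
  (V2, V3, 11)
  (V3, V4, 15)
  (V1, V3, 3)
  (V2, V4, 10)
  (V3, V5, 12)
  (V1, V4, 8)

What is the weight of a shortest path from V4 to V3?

11

Checking several routes:
V4 -> V3: 15
V4 -> V1 -> V3: 8 + 3 = 11
V4 -> V2 -> V3: 10 + 11 = 21
Best route has total 11.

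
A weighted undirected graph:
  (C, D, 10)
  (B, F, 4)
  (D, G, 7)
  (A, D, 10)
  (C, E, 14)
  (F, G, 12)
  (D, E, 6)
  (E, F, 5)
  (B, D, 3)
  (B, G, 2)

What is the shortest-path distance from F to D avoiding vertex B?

11

Routes from F to D avoiding B:
F → E → D: 5 + 6 = 11
F → E → C → D: 5 + 14 + 10 = 29
F → G → D: 12 + 7 = 19
Best route has total 11.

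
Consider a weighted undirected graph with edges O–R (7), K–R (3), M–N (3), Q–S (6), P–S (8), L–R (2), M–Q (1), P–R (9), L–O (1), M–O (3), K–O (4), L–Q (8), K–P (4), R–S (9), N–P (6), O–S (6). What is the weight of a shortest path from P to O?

A few of the P→O routes:
P -> K -> R -> O: 4 + 3 + 7 = 14
P -> K -> R -> L -> O: 4 + 3 + 2 + 1 = 10
P -> R -> L -> O: 9 + 2 + 1 = 12
P -> K -> O: 4 + 4 = 8
P -> N -> M -> O: 6 + 3 + 3 = 12
Shortest: 8.

8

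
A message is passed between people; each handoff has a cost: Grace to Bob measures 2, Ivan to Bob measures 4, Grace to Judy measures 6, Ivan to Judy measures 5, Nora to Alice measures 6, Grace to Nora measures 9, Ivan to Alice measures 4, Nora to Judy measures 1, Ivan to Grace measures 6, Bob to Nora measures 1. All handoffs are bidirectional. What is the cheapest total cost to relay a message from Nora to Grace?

A few of the Nora→Grace routes:
Nora → Judy → Grace: 1 + 6 = 7
Nora → Bob → Ivan → Grace: 1 + 4 + 6 = 11
Nora → Grace: 9
Nora → Bob → Grace: 1 + 2 = 3
Best route has total 3.

3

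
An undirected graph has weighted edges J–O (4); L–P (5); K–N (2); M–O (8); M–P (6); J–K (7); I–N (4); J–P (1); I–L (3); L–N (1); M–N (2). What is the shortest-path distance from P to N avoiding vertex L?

8

Routes from P to N avoiding L:
P -> M -> O -> J -> K -> N: 6 + 8 + 4 + 7 + 2 = 27
P -> M -> N: 6 + 2 = 8
P -> J -> K -> N: 1 + 7 + 2 = 10
P -> J -> O -> M -> N: 1 + 4 + 8 + 2 = 15
Shortest: 8.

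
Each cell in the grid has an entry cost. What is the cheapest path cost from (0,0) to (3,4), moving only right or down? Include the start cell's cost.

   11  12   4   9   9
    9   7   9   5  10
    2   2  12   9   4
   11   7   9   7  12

59

Best path: (0,0) → (1,0) → (2,0) → (2,1) → (3,1) → (3,2) → (3,3) → (3,4)
Cost: 11 + 9 + 2 + 2 + 7 + 9 + 7 + 12 = 59
For comparison, the top-then-right route costs 71.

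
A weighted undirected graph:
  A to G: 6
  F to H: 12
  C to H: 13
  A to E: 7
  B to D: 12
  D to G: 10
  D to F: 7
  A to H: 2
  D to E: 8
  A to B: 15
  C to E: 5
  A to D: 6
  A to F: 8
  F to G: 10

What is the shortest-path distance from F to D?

Checking several routes:
F-A-D: 8 + 6 = 14
F-D: 7
F-G-D: 10 + 10 = 20
F-G-A-D: 10 + 6 + 6 = 22
F-H-A-D: 12 + 2 + 6 = 20
Best route has total 7.

7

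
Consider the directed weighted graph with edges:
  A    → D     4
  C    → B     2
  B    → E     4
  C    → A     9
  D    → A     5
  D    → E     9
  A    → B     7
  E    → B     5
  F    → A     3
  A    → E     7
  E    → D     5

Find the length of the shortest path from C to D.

11

Paths from C to D:
C - B - E - D: 2 + 4 + 5 = 11
C - A - D: 9 + 4 = 13
C - A - B - E - D: 9 + 7 + 4 + 5 = 25
C - A - E - D: 9 + 7 + 5 = 21
Shortest: 11.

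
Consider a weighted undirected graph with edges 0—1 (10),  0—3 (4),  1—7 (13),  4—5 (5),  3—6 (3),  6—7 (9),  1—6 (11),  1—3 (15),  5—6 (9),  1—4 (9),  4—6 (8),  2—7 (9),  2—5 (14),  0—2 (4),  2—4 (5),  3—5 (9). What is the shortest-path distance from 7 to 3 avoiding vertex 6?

Checking several routes:
7→2→0→3: 9 + 4 + 4 = 17
7→1→0→3: 13 + 10 + 4 = 27
7→2→4→5→3: 9 + 5 + 5 + 9 = 28
7→1→3: 13 + 15 = 28
The minimum is 17.

17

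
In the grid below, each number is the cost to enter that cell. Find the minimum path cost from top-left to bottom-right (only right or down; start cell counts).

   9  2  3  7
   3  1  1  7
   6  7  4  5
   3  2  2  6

Path r0c0→r0c1→r1c1→r1c2→r2c2→r3c2→r3c3: 9 + 2 + 1 + 1 + 4 + 2 + 6 = 25.
For comparison, the top-then-right route costs 39.

25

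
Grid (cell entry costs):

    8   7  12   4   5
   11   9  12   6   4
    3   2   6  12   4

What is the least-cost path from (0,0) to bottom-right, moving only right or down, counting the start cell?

44

One optimal route is (0,0) → (0,1) → (0,2) → (0,3) → (0,4) → (1,4) → (2,4).
Its cost is 8 + 7 + 12 + 4 + 5 + 4 + 4 = 44.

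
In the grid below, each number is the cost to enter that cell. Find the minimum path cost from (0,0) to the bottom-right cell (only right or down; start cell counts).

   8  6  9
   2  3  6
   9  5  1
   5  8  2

Take [0,0] → [1,0] → [1,1] → [2,1] → [2,2] → [3,2] for a total of 8 + 2 + 3 + 5 + 1 + 2 = 21.

21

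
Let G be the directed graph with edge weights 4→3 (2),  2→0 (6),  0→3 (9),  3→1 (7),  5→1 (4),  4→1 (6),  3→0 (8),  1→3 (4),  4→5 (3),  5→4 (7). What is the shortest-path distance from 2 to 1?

22

Candidate routes:
2 -> 0 -> 3 -> 1: 6 + 9 + 7 = 22
The minimum is 22.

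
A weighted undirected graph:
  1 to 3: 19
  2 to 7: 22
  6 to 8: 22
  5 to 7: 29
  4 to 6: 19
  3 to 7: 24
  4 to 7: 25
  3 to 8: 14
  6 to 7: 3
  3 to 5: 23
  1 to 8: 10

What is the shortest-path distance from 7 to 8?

25

Routes from 7 to 8:
7 -> 6 -> 8: 3 + 22 = 25
7 -> 3 -> 8: 24 + 14 = 38
7 -> 4 -> 6 -> 8: 25 + 19 + 22 = 66
7 -> 5 -> 3 -> 1 -> 8: 29 + 23 + 19 + 10 = 81
7 -> 3 -> 1 -> 8: 24 + 19 + 10 = 53
7 -> 5 -> 3 -> 8: 29 + 23 + 14 = 66
Best route has total 25.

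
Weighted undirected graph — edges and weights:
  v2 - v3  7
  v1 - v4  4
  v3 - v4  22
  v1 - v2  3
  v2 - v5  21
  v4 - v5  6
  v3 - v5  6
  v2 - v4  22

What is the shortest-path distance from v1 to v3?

Some routes from v1 to v3:
v1→v4→v5→v3: 4 + 6 + 6 = 16
v1→v4→v2→v3: 4 + 22 + 7 = 33
v1→v4→v3: 4 + 22 = 26
v1→v2→v5→v3: 3 + 21 + 6 = 30
v1→v2→v3: 3 + 7 = 10
Shortest: 10.

10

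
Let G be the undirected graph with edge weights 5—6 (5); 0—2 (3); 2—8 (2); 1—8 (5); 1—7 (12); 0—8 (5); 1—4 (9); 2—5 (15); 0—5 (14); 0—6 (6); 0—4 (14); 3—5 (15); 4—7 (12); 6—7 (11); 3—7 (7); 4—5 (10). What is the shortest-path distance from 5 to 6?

Checking several routes:
5→2→8→0→6: 15 + 2 + 5 + 6 = 28
5→0→6: 14 + 6 = 20
5→2→0→6: 15 + 3 + 6 = 24
5→6: 5
The minimum is 5.

5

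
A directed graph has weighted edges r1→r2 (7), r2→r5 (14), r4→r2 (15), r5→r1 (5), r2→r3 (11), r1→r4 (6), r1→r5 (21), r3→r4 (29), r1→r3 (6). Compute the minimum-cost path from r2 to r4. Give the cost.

Candidate routes:
r2 → r5 → r1 → r4: 14 + 5 + 6 = 25
r2 → r3 → r4: 11 + 29 = 40
r2 → r5 → r1 → r3 → r4: 14 + 5 + 6 + 29 = 54
The minimum is 25.

25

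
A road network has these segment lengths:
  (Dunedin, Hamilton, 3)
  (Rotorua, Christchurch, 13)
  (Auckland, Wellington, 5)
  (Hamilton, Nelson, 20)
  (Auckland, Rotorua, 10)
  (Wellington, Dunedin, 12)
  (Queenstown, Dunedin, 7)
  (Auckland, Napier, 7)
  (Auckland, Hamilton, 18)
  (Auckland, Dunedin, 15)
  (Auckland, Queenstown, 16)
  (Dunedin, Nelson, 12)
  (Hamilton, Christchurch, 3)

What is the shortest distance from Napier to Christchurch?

Some routes from Napier to Christchurch:
Napier → Auckland → Rotorua → Christchurch: 7 + 10 + 13 = 30
Napier → Auckland → Hamilton → Christchurch: 7 + 18 + 3 = 28
Napier → Auckland → Wellington → Dunedin → Hamilton → Christchurch: 7 + 5 + 12 + 3 + 3 = 30
Napier → Auckland → Dunedin → Hamilton → Christchurch: 7 + 15 + 3 + 3 = 28
The minimum is 28.

28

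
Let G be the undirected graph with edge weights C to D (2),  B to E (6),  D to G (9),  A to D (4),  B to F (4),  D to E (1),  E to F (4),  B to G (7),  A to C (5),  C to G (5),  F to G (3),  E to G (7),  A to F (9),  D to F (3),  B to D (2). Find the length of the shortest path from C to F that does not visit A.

5

Some routes from C to F avoiding A:
C-G-F: 5 + 3 = 8
C-D-F: 2 + 3 = 5
C-D-E-F: 2 + 1 + 4 = 7
C-D-B-F: 2 + 2 + 4 = 8
Best route has total 5.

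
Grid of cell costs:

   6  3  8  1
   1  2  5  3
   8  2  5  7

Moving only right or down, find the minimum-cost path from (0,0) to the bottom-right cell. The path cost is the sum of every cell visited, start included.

23

Take r0c0 -> r1c0 -> r1c1 -> r2c1 -> r2c2 -> r2c3 for a total of 6 + 1 + 2 + 2 + 5 + 7 = 23.
For comparison, the top-then-right route costs 28.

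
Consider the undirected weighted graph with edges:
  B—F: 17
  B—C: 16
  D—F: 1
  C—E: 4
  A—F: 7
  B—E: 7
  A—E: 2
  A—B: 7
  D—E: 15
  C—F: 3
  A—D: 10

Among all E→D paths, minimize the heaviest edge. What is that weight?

4

A few of the E→D routes:
E -> C -> F -> D: max(4, 3, 1) = 4
E -> B -> A -> F -> D: max(7, 7, 7, 1) = 7
E -> A -> F -> D: max(2, 7, 1) = 7
The minimum achievable maximum is 4.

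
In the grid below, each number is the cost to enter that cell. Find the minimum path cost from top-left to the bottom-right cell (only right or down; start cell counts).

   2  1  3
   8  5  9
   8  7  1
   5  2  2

Best path: [0,0] -> [0,1] -> [0,2] -> [1,2] -> [2,2] -> [3,2]
Cost: 2 + 1 + 3 + 9 + 1 + 2 = 18

18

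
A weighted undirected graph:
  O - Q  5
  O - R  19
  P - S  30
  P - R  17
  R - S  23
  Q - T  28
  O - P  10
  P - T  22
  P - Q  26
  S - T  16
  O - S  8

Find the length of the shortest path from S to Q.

13

Some routes from S to Q:
S -> O -> Q: 8 + 5 = 13
S -> T -> P -> O -> Q: 16 + 22 + 10 + 5 = 53
S -> P -> O -> Q: 30 + 10 + 5 = 45
S -> O -> P -> Q: 8 + 10 + 26 = 44
S -> T -> Q: 16 + 28 = 44
S -> R -> O -> Q: 23 + 19 + 5 = 47
The minimum is 13.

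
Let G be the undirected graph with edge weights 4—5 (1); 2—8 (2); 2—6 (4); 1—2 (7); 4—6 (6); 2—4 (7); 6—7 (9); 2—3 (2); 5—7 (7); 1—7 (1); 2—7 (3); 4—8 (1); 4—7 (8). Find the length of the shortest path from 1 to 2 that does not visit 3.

A few of the 1→2 routes:
1→7→6→2: 1 + 9 + 4 = 14
1→2: 7
1→7→4→8→2: 1 + 8 + 1 + 2 = 12
1→7→2: 1 + 3 = 4
1→7→5→4→8→2: 1 + 7 + 1 + 1 + 2 = 12
Shortest: 4.

4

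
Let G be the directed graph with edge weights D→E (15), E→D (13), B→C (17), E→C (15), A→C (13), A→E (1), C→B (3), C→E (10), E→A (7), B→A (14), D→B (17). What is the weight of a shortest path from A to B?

Candidate routes:
A → C → B: 13 + 3 = 16
A → E → D → B: 1 + 13 + 17 = 31
A → C → E → D → B: 13 + 10 + 13 + 17 = 53
A → E → C → B: 1 + 15 + 3 = 19
The minimum is 16.

16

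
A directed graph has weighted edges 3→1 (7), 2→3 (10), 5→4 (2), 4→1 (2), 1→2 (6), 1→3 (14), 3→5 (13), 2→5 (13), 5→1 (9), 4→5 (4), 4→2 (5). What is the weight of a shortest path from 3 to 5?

Candidate routes:
3→1→2→5: 7 + 6 + 13 = 26
3→5: 13
Best route has total 13.

13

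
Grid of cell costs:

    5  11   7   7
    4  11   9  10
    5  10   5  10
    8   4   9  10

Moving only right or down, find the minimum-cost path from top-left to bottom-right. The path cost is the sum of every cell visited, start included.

Cheapest: r0c0 -> r1c0 -> r2c0 -> r3c0 -> r3c1 -> r3c2 -> r3c3
  5 + 4 + 5 + 8 + 4 + 9 + 10 = 45
For comparison, the top-then-right route costs 60.

45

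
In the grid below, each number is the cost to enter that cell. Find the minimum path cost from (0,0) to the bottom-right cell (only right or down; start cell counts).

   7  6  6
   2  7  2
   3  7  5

One optimal route is r0c0 → r1c0 → r1c1 → r1c2 → r2c2.
Its cost is 7 + 2 + 7 + 2 + 5 = 23.
For comparison, the top-then-right route costs 26.

23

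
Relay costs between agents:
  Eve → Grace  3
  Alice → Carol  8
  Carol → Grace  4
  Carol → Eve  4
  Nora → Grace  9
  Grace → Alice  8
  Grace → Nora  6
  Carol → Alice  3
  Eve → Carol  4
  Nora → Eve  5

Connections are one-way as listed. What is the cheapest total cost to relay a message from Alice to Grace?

12

Routes from Alice to Grace:
Alice → Carol → Grace: 8 + 4 = 12
Alice → Carol → Eve → Grace: 8 + 4 + 3 = 15
Shortest: 12.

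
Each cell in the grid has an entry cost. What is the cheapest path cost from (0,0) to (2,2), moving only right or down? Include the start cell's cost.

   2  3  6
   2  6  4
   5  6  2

Path (0,0) (1,0) (1,1) (1,2) (2,2): 2 + 2 + 6 + 4 + 2 = 16.
(Top row then right column would cost 17.)

16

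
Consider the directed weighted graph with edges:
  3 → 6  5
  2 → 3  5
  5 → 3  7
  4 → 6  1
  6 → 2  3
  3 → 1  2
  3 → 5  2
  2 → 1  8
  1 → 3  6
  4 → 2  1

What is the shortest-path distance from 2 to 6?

10

Candidate routes:
2-3-6: 5 + 5 = 10
2-1-3-6: 8 + 6 + 5 = 19
The minimum is 10.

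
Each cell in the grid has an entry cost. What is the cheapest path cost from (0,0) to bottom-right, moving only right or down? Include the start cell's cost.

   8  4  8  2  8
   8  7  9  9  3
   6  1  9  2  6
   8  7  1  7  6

One optimal route is (0,0) (0,1) (1,1) (2,1) (3,1) (3,2) (3,3) (3,4).
Its cost is 8 + 4 + 7 + 1 + 7 + 1 + 7 + 6 = 41.

41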